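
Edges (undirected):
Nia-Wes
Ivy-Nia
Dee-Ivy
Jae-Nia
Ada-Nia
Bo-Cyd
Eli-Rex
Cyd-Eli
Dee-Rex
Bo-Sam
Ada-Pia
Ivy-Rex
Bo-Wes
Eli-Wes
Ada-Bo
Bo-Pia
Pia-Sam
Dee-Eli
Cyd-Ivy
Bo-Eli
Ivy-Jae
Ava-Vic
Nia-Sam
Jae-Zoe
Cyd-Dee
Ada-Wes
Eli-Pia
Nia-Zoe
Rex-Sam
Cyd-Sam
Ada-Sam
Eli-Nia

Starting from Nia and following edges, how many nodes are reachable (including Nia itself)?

13

BFS from Nia visits: Nia, Zoe, Wes, Sam, Jae, Ivy, Eli, Ada, Bo, Rex, Pia, Cyd, Dee
Reachable nodes: 13 of 15 total.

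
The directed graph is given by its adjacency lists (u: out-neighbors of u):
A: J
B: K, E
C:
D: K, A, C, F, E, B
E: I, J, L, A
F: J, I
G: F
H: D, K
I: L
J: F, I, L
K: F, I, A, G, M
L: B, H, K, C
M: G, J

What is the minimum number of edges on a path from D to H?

Level 0: D
Level 1: A, B, C, E, F, K
Level 2: G, I, J, L, M
Level 3: H
H first appears at level 3.

3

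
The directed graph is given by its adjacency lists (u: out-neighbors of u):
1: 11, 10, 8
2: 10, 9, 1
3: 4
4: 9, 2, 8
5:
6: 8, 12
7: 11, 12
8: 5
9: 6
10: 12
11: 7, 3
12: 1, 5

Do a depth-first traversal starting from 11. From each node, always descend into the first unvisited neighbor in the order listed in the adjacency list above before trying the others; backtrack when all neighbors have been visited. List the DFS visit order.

Visit 11
11 → 7
7 → 12
12 → 1
1 → 10
1 → 8
8 → 5
11 → 3
3 → 4
4 → 9
9 → 6
4 → 2

11, 7, 12, 1, 10, 8, 5, 3, 4, 9, 6, 2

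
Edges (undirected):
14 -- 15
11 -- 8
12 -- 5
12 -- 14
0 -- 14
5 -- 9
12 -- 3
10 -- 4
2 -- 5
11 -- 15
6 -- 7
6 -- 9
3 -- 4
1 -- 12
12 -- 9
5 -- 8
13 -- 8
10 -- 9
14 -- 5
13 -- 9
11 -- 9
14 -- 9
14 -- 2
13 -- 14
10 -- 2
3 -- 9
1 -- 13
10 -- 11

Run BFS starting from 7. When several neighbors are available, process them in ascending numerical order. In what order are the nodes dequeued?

Visit 7; enqueue 6 → queue [6]
Visit 6; enqueue 9 → queue [9]
Visit 9; enqueue 3, 5, 10, 11, 12, 13, 14 → queue [3, 5, 10, 11, 12, 13, 14]
Visit 3; enqueue 4 → queue [5, 10, 11, 12, 13, 14, 4]
Visit 5; enqueue 2, 8 → queue [10, 11, 12, 13, 14, 4, 2, 8]
Visit 10 → queue [11, 12, 13, 14, 4, 2, 8]
Visit 11; enqueue 15 → queue [12, 13, 14, 4, 2, 8, 15]
Visit 12; enqueue 1 → queue [13, 14, 4, 2, 8, 15, 1]
Visit 13 → queue [14, 4, 2, 8, 15, 1]
Visit 14; enqueue 0 → queue [4, 2, 8, 15, 1, 0]
Visit 4 → queue [2, 8, 15, 1, 0]
Visit 2 → queue [8, 15, 1, 0]
Visit 8 → queue [15, 1, 0]
Visit 15 → queue [1, 0]
Visit 1 → queue [0]
Visit 0 → queue []

7, 6, 9, 3, 5, 10, 11, 12, 13, 14, 4, 2, 8, 15, 1, 0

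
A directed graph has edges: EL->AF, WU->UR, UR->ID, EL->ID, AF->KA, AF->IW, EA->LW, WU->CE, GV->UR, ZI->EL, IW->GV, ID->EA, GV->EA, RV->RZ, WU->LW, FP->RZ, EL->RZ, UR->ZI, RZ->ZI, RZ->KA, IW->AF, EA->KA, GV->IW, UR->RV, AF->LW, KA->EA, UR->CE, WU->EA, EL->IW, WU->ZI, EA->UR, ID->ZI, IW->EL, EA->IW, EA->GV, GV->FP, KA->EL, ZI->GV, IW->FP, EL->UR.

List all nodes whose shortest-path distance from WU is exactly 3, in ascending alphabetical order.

AF, FP, RZ

Level 0: WU
Level 1: CE, EA, LW, UR, ZI
Level 2: EL, GV, ID, IW, KA, RV
Level 3: AF, FP, RZ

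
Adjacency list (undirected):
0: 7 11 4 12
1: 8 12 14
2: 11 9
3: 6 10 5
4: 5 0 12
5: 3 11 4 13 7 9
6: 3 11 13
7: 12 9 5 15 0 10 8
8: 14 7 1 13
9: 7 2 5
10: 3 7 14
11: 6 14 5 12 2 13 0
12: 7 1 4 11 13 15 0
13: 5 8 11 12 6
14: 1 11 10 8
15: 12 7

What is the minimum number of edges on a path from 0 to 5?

Level 0: 0
Level 1: 4, 7, 11, 12
Level 2: 1, 2, 5, 6, 8, 9, 10, 13, 14, 15
Level 3: 3
5 first appears at level 2.

2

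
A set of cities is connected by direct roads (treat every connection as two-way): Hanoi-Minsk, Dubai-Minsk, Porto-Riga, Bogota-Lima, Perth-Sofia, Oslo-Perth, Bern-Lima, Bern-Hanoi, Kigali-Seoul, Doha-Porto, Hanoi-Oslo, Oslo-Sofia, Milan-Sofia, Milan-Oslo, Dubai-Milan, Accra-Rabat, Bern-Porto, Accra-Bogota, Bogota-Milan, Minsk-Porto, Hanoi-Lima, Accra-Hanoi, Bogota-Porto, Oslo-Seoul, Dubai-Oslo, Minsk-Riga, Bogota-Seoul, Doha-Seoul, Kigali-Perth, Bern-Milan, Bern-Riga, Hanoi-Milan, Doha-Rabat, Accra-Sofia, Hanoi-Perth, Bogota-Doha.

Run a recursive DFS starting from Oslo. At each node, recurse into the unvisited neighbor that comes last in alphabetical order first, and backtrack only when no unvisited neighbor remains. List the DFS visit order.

Oslo Sofia Perth Kigali Seoul Doha Rabat Accra Hanoi Minsk Riga Porto Bogota Milan Dubai Bern Lima

Visit Oslo
Oslo → Sofia
Sofia → Perth
Perth → Kigali
Kigali → Seoul
Seoul → Doha
Doha → Rabat
Rabat → Accra
Accra → Hanoi
Hanoi → Minsk
Minsk → Riga
Riga → Porto
Porto → Bogota
Bogota → Milan
Milan → Dubai
Milan → Bern
Bern → Lima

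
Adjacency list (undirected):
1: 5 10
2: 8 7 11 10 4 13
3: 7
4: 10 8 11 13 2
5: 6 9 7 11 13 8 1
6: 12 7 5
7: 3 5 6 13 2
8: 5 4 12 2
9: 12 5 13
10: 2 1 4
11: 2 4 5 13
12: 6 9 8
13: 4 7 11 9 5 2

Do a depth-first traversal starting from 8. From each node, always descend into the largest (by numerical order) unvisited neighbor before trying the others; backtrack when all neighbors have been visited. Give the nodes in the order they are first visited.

8, 12, 9, 13, 11, 5, 7, 6, 3, 2, 10, 4, 1

Visit 8
8 → 12
12 → 9
9 → 13
13 → 11
11 → 5
5 → 7
7 → 6
7 → 3
7 → 2
2 → 10
10 → 4
10 → 1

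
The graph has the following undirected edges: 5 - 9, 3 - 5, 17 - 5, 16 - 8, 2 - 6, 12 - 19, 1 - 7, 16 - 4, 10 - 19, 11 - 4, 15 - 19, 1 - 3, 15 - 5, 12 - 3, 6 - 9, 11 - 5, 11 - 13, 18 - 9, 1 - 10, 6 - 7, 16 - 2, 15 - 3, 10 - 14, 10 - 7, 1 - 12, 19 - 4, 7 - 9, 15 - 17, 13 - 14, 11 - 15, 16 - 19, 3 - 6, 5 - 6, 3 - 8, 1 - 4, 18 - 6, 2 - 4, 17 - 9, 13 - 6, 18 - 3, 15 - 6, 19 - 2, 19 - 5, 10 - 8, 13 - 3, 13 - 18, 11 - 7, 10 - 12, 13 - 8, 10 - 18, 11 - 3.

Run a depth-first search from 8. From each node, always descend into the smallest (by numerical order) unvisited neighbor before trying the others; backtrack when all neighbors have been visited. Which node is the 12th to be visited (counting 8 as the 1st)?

19

Visit 8
8 → 3
3 → 1
1 → 4
4 → 2
2 → 6
6 → 5
5 → 9
9 → 7
7 → 10
10 → 12
12 → 19
19 → 15
15 → 11
11 → 13
13 → 14
13 → 18
15 → 17
19 → 16

Visit order: 8, 3, 1, 4, 2, 6, 5, 9, 7, 10, 12, 19, 15, 11, 13, 14, 18, 17, 16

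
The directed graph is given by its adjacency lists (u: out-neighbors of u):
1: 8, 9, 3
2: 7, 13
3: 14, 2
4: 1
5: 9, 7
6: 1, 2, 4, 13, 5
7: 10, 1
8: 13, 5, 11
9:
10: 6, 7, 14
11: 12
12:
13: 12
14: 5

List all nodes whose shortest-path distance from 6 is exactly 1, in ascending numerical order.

1, 2, 4, 5, 13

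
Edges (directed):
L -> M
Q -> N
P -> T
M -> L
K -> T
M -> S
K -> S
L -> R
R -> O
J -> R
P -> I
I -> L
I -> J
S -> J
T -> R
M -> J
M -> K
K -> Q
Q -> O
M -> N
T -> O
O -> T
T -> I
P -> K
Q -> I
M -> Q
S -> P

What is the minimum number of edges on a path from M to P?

2

Level 0: M
Level 1: J, K, L, N, Q, S
Level 2: I, O, P, R, T
P first appears at level 2.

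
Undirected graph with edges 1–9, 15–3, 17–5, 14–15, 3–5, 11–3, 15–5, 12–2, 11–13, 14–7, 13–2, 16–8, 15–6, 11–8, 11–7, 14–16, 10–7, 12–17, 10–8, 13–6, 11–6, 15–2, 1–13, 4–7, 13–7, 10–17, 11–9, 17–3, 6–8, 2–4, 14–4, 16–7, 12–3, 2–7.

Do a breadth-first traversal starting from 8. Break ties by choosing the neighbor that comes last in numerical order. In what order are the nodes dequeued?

Visit 8; enqueue 16, 11, 10, 6 → queue [16, 11, 10, 6]
Visit 16; enqueue 14, 7 → queue [11, 10, 6, 14, 7]
Visit 11; enqueue 13, 9, 3 → queue [10, 6, 14, 7, 13, 9, 3]
Visit 10; enqueue 17 → queue [6, 14, 7, 13, 9, 3, 17]
Visit 6; enqueue 15 → queue [14, 7, 13, 9, 3, 17, 15]
Visit 14; enqueue 4 → queue [7, 13, 9, 3, 17, 15, 4]
Visit 7; enqueue 2 → queue [13, 9, 3, 17, 15, 4, 2]
Visit 13; enqueue 1 → queue [9, 3, 17, 15, 4, 2, 1]
Visit 9 → queue [3, 17, 15, 4, 2, 1]
Visit 3; enqueue 12, 5 → queue [17, 15, 4, 2, 1, 12, 5]
Visit 17 → queue [15, 4, 2, 1, 12, 5]
Visit 15 → queue [4, 2, 1, 12, 5]
Visit 4 → queue [2, 1, 12, 5]
Visit 2 → queue [1, 12, 5]
Visit 1 → queue [12, 5]
Visit 12 → queue [5]
Visit 5 → queue []

8, 16, 11, 10, 6, 14, 7, 13, 9, 3, 17, 15, 4, 2, 1, 12, 5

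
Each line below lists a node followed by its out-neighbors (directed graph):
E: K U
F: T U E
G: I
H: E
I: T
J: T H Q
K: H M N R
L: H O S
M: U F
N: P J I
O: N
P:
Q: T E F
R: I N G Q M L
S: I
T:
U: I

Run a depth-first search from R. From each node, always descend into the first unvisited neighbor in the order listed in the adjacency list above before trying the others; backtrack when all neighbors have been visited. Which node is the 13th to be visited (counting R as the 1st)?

Q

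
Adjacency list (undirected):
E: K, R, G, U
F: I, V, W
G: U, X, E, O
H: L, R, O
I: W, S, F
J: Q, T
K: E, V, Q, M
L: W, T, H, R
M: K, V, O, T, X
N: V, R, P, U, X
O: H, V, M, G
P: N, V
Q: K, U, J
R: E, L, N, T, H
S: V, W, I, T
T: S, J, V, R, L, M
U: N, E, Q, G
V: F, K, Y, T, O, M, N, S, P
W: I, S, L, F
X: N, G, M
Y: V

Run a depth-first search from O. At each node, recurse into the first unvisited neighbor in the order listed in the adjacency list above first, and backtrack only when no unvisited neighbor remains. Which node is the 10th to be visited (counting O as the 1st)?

Visit O
O → H
H → L
L → W
W → I
I → S
S → V
V → F
V → K
K → E
E → R
R → N
N → P
N → U
U → Q
Q → J
J → T
T → M
M → X
X → G
V → Y

Visit order: O, H, L, W, I, S, V, F, K, E, R, N, P, U, Q, J, T, M, X, G, Y

E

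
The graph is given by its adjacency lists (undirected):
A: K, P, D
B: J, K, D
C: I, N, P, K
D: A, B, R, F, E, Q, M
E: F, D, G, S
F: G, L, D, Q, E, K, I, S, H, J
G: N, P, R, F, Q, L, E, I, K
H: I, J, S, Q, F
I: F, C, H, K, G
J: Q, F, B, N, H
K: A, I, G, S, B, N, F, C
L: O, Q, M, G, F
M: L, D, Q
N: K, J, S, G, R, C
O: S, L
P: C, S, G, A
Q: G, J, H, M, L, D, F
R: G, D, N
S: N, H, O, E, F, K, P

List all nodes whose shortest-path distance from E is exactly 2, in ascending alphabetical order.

A, B, H, I, J, K, L, M, N, O, P, Q, R

Level 0: E
Level 1: D, F, G, S
Level 2: A, B, H, I, J, K, L, M, N, O, P, Q, R
Level 3: C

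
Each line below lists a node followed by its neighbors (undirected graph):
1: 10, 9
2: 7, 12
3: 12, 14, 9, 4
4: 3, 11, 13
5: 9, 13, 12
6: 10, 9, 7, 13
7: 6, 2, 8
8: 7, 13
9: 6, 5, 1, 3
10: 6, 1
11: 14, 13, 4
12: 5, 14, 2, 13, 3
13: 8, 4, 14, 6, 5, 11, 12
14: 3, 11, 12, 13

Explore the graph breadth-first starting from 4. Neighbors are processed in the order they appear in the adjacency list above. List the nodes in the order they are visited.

4, 3, 11, 13, 12, 14, 9, 8, 6, 5, 2, 1, 7, 10

Visit 4; enqueue 3, 11, 13 → queue [3, 11, 13]
Visit 3; enqueue 12, 14, 9 → queue [11, 13, 12, 14, 9]
Visit 11 → queue [13, 12, 14, 9]
Visit 13; enqueue 8, 6, 5 → queue [12, 14, 9, 8, 6, 5]
Visit 12; enqueue 2 → queue [14, 9, 8, 6, 5, 2]
Visit 14 → queue [9, 8, 6, 5, 2]
Visit 9; enqueue 1 → queue [8, 6, 5, 2, 1]
Visit 8; enqueue 7 → queue [6, 5, 2, 1, 7]
Visit 6; enqueue 10 → queue [5, 2, 1, 7, 10]
Visit 5 → queue [2, 1, 7, 10]
Visit 2 → queue [1, 7, 10]
Visit 1 → queue [7, 10]
Visit 7 → queue [10]
Visit 10 → queue []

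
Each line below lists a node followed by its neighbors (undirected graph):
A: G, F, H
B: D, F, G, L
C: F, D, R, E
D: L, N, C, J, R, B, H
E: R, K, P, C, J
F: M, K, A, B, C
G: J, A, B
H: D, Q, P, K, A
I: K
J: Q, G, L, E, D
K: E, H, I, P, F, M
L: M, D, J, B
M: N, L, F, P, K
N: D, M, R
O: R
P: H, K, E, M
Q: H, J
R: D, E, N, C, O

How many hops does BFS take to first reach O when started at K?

3

Level 0: K
Level 1: E, F, H, I, M, P
Level 2: A, B, C, D, J, L, N, Q, R
Level 3: G, O
O first appears at level 3.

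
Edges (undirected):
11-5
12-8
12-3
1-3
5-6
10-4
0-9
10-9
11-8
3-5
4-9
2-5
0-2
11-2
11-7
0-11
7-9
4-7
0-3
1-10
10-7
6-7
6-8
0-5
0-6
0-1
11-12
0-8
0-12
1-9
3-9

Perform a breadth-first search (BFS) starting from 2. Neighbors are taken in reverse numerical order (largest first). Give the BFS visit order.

Visit 2; enqueue 11, 5, 0 → queue [11, 5, 0]
Visit 11; enqueue 12, 8, 7 → queue [5, 0, 12, 8, 7]
Visit 5; enqueue 6, 3 → queue [0, 12, 8, 7, 6, 3]
Visit 0; enqueue 9, 1 → queue [12, 8, 7, 6, 3, 9, 1]
Visit 12 → queue [8, 7, 6, 3, 9, 1]
Visit 8 → queue [7, 6, 3, 9, 1]
Visit 7; enqueue 10, 4 → queue [6, 3, 9, 1, 10, 4]
Visit 6 → queue [3, 9, 1, 10, 4]
Visit 3 → queue [9, 1, 10, 4]
Visit 9 → queue [1, 10, 4]
Visit 1 → queue [10, 4]
Visit 10 → queue [4]
Visit 4 → queue []

2 -> 11 -> 5 -> 0 -> 12 -> 8 -> 7 -> 6 -> 3 -> 9 -> 1 -> 10 -> 4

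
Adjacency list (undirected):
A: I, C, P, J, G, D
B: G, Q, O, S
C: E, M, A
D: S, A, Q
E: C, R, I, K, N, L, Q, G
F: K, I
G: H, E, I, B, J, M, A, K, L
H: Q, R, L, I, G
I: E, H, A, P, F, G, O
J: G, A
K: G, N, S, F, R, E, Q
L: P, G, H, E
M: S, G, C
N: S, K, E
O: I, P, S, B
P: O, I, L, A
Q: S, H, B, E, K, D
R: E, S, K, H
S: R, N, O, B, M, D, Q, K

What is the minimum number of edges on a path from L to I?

2

Level 0: L
Level 1: E, G, H, P
Level 2: A, B, C, I, J, K, M, N, O, Q, R
Level 3: D, F, S
I first appears at level 2.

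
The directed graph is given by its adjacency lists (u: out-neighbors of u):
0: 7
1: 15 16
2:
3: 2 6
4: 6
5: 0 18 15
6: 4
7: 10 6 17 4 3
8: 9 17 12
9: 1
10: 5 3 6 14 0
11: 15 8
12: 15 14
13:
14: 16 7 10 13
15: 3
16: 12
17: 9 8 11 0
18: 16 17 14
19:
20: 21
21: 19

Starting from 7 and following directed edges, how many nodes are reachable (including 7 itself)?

BFS from 7 visits: 7, 3, 4, 6, 10, 17, 2, 0, 5, 14, 8, 9, 11, 15, 18, 13, 16, 12, 1
Reachable nodes: 19 of 22 total.

19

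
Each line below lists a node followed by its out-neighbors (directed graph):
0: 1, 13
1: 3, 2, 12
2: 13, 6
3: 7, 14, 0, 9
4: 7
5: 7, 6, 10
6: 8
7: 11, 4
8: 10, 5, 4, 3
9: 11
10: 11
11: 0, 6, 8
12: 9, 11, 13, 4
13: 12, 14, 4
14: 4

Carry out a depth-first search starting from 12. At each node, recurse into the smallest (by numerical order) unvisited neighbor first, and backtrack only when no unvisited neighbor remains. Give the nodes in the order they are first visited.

Visit 12
12 → 4
4 → 7
7 → 11
11 → 0
0 → 1
1 → 2
2 → 6
6 → 8
8 → 3
3 → 9
3 → 14
8 → 5
5 → 10
2 → 13

12 → 4 → 7 → 11 → 0 → 1 → 2 → 6 → 8 → 3 → 9 → 14 → 5 → 10 → 13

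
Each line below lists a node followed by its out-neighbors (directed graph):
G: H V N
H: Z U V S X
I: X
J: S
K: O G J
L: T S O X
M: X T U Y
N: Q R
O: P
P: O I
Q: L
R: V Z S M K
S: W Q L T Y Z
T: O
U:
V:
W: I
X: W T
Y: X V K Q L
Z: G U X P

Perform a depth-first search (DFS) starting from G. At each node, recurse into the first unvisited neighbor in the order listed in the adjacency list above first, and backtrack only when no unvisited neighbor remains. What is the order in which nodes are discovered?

Visit G
G → H
H → Z
Z → U
Z → X
X → W
W → I
X → T
T → O
O → P
H → V
H → S
S → Q
Q → L
S → Y
Y → K
K → J
G → N
N → R
R → M

G H Z U X W I T O P V S Q L Y K J N R M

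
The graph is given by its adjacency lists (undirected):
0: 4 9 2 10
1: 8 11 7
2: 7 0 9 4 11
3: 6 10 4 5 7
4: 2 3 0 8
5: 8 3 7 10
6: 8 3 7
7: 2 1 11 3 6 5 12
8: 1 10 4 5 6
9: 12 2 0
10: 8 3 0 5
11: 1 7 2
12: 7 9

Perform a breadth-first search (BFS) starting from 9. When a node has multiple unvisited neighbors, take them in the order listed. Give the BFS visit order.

9 -> 12 -> 2 -> 0 -> 7 -> 4 -> 11 -> 10 -> 1 -> 3 -> 6 -> 5 -> 8

Visit 9; enqueue 12, 2, 0 → queue [12, 2, 0]
Visit 12; enqueue 7 → queue [2, 0, 7]
Visit 2; enqueue 4, 11 → queue [0, 7, 4, 11]
Visit 0; enqueue 10 → queue [7, 4, 11, 10]
Visit 7; enqueue 1, 3, 6, 5 → queue [4, 11, 10, 1, 3, 6, 5]
Visit 4; enqueue 8 → queue [11, 10, 1, 3, 6, 5, 8]
Visit 11 → queue [10, 1, 3, 6, 5, 8]
Visit 10 → queue [1, 3, 6, 5, 8]
Visit 1 → queue [3, 6, 5, 8]
Visit 3 → queue [6, 5, 8]
Visit 6 → queue [5, 8]
Visit 5 → queue [8]
Visit 8 → queue []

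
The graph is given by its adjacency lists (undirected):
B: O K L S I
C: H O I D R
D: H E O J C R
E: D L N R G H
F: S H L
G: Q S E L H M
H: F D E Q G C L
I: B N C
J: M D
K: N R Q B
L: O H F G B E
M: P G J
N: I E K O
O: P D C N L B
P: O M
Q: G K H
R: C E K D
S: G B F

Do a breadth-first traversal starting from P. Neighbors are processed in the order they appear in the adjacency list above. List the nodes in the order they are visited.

P, O, M, D, C, N, L, B, G, J, H, E, R, I, K, F, S, Q

Visit P; enqueue O, M → queue [O, M]
Visit O; enqueue D, C, N, L, B → queue [M, D, C, N, L, B]
Visit M; enqueue G, J → queue [D, C, N, L, B, G, J]
Visit D; enqueue H, E, R → queue [C, N, L, B, G, J, H, E, R]
Visit C; enqueue I → queue [N, L, B, G, J, H, E, R, I]
Visit N; enqueue K → queue [L, B, G, J, H, E, R, I, K]
Visit L; enqueue F → queue [B, G, J, H, E, R, I, K, F]
Visit B; enqueue S → queue [G, J, H, E, R, I, K, F, S]
Visit G; enqueue Q → queue [J, H, E, R, I, K, F, S, Q]
Visit J → queue [H, E, R, I, K, F, S, Q]
Visit H → queue [E, R, I, K, F, S, Q]
Visit E → queue [R, I, K, F, S, Q]
Visit R → queue [I, K, F, S, Q]
Visit I → queue [K, F, S, Q]
Visit K → queue [F, S, Q]
Visit F → queue [S, Q]
Visit S → queue [Q]
Visit Q → queue []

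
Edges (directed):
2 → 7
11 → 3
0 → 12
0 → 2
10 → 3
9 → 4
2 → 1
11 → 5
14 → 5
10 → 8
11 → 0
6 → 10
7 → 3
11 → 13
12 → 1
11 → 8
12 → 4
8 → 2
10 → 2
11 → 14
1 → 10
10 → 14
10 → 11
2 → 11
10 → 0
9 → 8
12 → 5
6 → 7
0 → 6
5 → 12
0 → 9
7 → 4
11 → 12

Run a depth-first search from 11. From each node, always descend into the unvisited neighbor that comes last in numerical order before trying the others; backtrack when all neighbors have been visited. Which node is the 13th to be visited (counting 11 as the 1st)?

Visit 11
11 → 14
14 → 5
5 → 12
12 → 4
12 → 1
1 → 10
10 → 8
8 → 2
2 → 7
7 → 3
10 → 0
0 → 9
0 → 6
11 → 13

Visit order: 11, 14, 5, 12, 4, 1, 10, 8, 2, 7, 3, 0, 9, 6, 13

9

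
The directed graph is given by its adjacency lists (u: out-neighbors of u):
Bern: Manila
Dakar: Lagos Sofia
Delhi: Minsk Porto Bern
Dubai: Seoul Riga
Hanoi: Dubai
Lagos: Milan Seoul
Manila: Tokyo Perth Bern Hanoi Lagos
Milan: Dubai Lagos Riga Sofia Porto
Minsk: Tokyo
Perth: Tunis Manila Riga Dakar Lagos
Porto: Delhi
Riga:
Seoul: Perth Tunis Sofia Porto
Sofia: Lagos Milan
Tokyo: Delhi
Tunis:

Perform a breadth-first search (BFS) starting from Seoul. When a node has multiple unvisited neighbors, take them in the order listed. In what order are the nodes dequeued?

Seoul, Perth, Tunis, Sofia, Porto, Manila, Riga, Dakar, Lagos, Milan, Delhi, Tokyo, Bern, Hanoi, Dubai, Minsk

Visit Seoul; enqueue Perth, Tunis, Sofia, Porto → queue [Perth, Tunis, Sofia, Porto]
Visit Perth; enqueue Manila, Riga, Dakar, Lagos → queue [Tunis, Sofia, Porto, Manila, Riga, Dakar, Lagos]
Visit Tunis → queue [Sofia, Porto, Manila, Riga, Dakar, Lagos]
Visit Sofia; enqueue Milan → queue [Porto, Manila, Riga, Dakar, Lagos, Milan]
Visit Porto; enqueue Delhi → queue [Manila, Riga, Dakar, Lagos, Milan, Delhi]
Visit Manila; enqueue Tokyo, Bern, Hanoi → queue [Riga, Dakar, Lagos, Milan, Delhi, Tokyo, Bern, Hanoi]
Visit Riga → queue [Dakar, Lagos, Milan, Delhi, Tokyo, Bern, Hanoi]
Visit Dakar → queue [Lagos, Milan, Delhi, Tokyo, Bern, Hanoi]
Visit Lagos → queue [Milan, Delhi, Tokyo, Bern, Hanoi]
Visit Milan; enqueue Dubai → queue [Delhi, Tokyo, Bern, Hanoi, Dubai]
Visit Delhi; enqueue Minsk → queue [Tokyo, Bern, Hanoi, Dubai, Minsk]
Visit Tokyo → queue [Bern, Hanoi, Dubai, Minsk]
Visit Bern → queue [Hanoi, Dubai, Minsk]
Visit Hanoi → queue [Dubai, Minsk]
Visit Dubai → queue [Minsk]
Visit Minsk → queue []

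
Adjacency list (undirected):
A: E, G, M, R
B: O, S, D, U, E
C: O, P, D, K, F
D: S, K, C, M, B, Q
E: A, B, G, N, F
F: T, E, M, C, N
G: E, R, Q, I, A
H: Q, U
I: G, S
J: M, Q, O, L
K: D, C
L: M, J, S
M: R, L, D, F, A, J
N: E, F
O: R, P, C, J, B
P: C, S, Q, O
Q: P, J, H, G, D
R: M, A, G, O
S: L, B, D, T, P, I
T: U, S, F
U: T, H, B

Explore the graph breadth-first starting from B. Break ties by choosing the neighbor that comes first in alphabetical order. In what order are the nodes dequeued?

B -> D -> E -> O -> S -> U -> C -> K -> M -> Q -> A -> F -> G -> N -> J -> P -> R -> I -> L -> T -> H

Visit B; enqueue D, E, O, S, U → queue [D, E, O, S, U]
Visit D; enqueue C, K, M, Q → queue [E, O, S, U, C, K, M, Q]
Visit E; enqueue A, F, G, N → queue [O, S, U, C, K, M, Q, A, F, G, N]
Visit O; enqueue J, P, R → queue [S, U, C, K, M, Q, A, F, G, N, J, P, R]
Visit S; enqueue I, L, T → queue [U, C, K, M, Q, A, F, G, N, J, P, R, I, L, T]
Visit U; enqueue H → queue [C, K, M, Q, A, F, G, N, J, P, R, I, L, T, H]
Visit C → queue [K, M, Q, A, F, G, N, J, P, R, I, L, T, H]
Visit K → queue [M, Q, A, F, G, N, J, P, R, I, L, T, H]
Visit M → queue [Q, A, F, G, N, J, P, R, I, L, T, H]
Visit Q → queue [A, F, G, N, J, P, R, I, L, T, H]
Visit A → queue [F, G, N, J, P, R, I, L, T, H]
Visit F → queue [G, N, J, P, R, I, L, T, H]
Visit G → queue [N, J, P, R, I, L, T, H]
Visit N → queue [J, P, R, I, L, T, H]
Visit J → queue [P, R, I, L, T, H]
Visit P → queue [R, I, L, T, H]
Visit R → queue [I, L, T, H]
Visit I → queue [L, T, H]
Visit L → queue [T, H]
Visit T → queue [H]
Visit H → queue []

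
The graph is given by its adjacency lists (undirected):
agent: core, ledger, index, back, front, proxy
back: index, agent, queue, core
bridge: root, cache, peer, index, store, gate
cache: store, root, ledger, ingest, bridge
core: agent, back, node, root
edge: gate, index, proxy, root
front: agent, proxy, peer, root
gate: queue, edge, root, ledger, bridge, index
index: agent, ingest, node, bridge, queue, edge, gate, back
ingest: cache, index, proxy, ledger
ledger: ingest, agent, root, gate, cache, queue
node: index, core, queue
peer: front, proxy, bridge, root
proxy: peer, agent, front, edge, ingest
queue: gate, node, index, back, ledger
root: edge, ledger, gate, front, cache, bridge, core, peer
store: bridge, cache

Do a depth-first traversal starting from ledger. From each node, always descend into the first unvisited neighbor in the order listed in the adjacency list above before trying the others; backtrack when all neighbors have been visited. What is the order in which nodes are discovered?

ledger ingest cache store bridge root edge gate queue node index agent core back front proxy peer

Visit ledger
ledger → ingest
ingest → cache
cache → store
store → bridge
bridge → root
root → edge
edge → gate
gate → queue
queue → node
node → index
index → agent
agent → core
core → back
agent → front
front → proxy
proxy → peer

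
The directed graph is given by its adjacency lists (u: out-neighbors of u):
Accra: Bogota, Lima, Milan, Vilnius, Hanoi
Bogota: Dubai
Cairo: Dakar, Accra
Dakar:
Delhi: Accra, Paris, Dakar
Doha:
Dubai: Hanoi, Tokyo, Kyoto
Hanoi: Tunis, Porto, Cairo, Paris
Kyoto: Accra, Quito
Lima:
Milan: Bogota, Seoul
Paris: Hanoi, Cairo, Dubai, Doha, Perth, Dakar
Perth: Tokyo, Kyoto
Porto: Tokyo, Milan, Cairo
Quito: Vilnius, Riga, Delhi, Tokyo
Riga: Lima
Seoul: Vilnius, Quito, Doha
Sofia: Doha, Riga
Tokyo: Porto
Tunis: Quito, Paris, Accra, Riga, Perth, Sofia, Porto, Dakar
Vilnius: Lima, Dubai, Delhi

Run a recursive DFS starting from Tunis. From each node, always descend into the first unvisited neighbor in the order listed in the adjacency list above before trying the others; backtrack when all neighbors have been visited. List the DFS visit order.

Visit Tunis
Tunis → Quito
Quito → Vilnius
Vilnius → Lima
Vilnius → Dubai
Dubai → Hanoi
Hanoi → Porto
Porto → Tokyo
Porto → Milan
Milan → Bogota
Milan → Seoul
Seoul → Doha
Porto → Cairo
Cairo → Dakar
Cairo → Accra
Hanoi → Paris
Paris → Perth
Perth → Kyoto
Vilnius → Delhi
Quito → Riga
Tunis → Sofia

Tunis Quito Vilnius Lima Dubai Hanoi Porto Tokyo Milan Bogota Seoul Doha Cairo Dakar Accra Paris Perth Kyoto Delhi Riga Sofia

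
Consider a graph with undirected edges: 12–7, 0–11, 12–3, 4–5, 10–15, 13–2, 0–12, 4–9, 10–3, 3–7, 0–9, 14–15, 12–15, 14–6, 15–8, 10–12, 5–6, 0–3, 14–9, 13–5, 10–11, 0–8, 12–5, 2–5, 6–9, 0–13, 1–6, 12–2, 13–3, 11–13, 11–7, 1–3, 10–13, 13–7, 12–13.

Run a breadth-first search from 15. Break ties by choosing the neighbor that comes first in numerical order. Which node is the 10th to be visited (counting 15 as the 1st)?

2

Visit 15; enqueue 8, 10, 12, 14 → queue [8, 10, 12, 14]
Visit 8; enqueue 0 → queue [10, 12, 14, 0]
Visit 10; enqueue 3, 11, 13 → queue [12, 14, 0, 3, 11, 13]
Visit 12; enqueue 2, 5, 7 → queue [14, 0, 3, 11, 13, 2, 5, 7]
Visit 14; enqueue 6, 9 → queue [0, 3, 11, 13, 2, 5, 7, 6, 9]
Visit 0 → queue [3, 11, 13, 2, 5, 7, 6, 9]
Visit 3; enqueue 1 → queue [11, 13, 2, 5, 7, 6, 9, 1]
Visit 11 → queue [13, 2, 5, 7, 6, 9, 1]
Visit 13 → queue [2, 5, 7, 6, 9, 1]
Visit 2 → queue [5, 7, 6, 9, 1]
Visit 5; enqueue 4 → queue [7, 6, 9, 1, 4]
Visit 7 → queue [6, 9, 1, 4]
Visit 6 → queue [9, 1, 4]
Visit 9 → queue [1, 4]
Visit 1 → queue [4]
Visit 4 → queue []

Visit order: 15, 8, 10, 12, 14, 0, 3, 11, 13, 2, 5, 7, 6, 9, 1, 4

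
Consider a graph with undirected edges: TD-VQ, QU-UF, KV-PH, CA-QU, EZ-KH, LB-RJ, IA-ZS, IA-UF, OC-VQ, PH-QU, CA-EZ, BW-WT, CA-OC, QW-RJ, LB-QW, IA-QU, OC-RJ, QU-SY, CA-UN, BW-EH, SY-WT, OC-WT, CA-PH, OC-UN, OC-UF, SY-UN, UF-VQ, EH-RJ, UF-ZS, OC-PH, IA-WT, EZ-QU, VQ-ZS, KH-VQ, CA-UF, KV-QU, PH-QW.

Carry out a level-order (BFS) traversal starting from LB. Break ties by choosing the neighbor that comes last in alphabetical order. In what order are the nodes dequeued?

LB RJ QW OC EH PH WT VQ UN UF CA BW QU KV SY IA ZS TD KH EZ

Visit LB; enqueue RJ, QW → queue [RJ, QW]
Visit RJ; enqueue OC, EH → queue [QW, OC, EH]
Visit QW; enqueue PH → queue [OC, EH, PH]
Visit OC; enqueue WT, VQ, UN, UF, CA → queue [EH, PH, WT, VQ, UN, UF, CA]
Visit EH; enqueue BW → queue [PH, WT, VQ, UN, UF, CA, BW]
Visit PH; enqueue QU, KV → queue [WT, VQ, UN, UF, CA, BW, QU, KV]
Visit WT; enqueue SY, IA → queue [VQ, UN, UF, CA, BW, QU, KV, SY, IA]
Visit VQ; enqueue ZS, TD, KH → queue [UN, UF, CA, BW, QU, KV, SY, IA, ZS, TD, KH]
Visit UN → queue [UF, CA, BW, QU, KV, SY, IA, ZS, TD, KH]
Visit UF → queue [CA, BW, QU, KV, SY, IA, ZS, TD, KH]
Visit CA; enqueue EZ → queue [BW, QU, KV, SY, IA, ZS, TD, KH, EZ]
Visit BW → queue [QU, KV, SY, IA, ZS, TD, KH, EZ]
Visit QU → queue [KV, SY, IA, ZS, TD, KH, EZ]
Visit KV → queue [SY, IA, ZS, TD, KH, EZ]
Visit SY → queue [IA, ZS, TD, KH, EZ]
Visit IA → queue [ZS, TD, KH, EZ]
Visit ZS → queue [TD, KH, EZ]
Visit TD → queue [KH, EZ]
Visit KH → queue [EZ]
Visit EZ → queue []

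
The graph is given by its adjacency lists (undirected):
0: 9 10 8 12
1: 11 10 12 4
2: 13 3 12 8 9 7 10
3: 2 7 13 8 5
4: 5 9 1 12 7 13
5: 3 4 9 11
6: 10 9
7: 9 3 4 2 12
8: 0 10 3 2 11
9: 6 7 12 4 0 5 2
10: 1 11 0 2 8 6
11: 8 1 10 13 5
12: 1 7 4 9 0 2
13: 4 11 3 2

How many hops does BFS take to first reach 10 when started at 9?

2

Level 0: 9
Level 1: 0, 2, 4, 5, 6, 7, 12
Level 2: 1, 3, 8, 10, 11, 13
10 first appears at level 2.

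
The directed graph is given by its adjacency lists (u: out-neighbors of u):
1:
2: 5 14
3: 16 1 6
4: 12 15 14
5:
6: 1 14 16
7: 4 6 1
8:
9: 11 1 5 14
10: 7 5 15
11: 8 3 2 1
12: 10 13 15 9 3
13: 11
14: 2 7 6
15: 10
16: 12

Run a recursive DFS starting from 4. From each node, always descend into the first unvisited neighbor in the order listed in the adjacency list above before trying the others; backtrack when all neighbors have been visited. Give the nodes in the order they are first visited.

4 → 12 → 10 → 7 → 6 → 1 → 14 → 2 → 5 → 16 → 15 → 13 → 11 → 8 → 3 → 9

Visit 4
4 → 12
12 → 10
10 → 7
7 → 6
6 → 1
6 → 14
14 → 2
2 → 5
6 → 16
10 → 15
12 → 13
13 → 11
11 → 8
11 → 3
12 → 9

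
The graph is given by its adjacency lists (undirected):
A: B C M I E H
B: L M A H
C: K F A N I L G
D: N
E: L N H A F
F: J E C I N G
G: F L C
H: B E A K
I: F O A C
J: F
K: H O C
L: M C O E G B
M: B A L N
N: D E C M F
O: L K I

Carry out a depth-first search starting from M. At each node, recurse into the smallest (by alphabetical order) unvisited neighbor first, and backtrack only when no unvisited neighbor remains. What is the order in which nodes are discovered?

Visit M
M → A
A → B
B → H
H → E
E → F
F → C
C → G
G → L
L → O
O → I
O → K
C → N
N → D
F → J

M, A, B, H, E, F, C, G, L, O, I, K, N, D, J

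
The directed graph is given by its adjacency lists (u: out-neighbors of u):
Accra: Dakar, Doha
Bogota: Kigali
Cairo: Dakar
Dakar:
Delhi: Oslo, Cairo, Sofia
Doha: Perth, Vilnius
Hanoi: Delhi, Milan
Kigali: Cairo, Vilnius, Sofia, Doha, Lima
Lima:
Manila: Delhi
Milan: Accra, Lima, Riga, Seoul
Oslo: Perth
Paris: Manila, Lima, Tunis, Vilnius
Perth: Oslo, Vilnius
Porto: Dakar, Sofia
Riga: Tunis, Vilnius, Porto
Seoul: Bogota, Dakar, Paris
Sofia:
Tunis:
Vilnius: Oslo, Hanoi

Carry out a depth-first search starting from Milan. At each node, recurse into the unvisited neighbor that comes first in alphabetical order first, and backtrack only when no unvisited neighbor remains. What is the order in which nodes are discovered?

Milan → Accra → Dakar → Doha → Perth → Oslo → Vilnius → Hanoi → Delhi → Cairo → Sofia → Lima → Riga → Porto → Tunis → Seoul → Bogota → Kigali → Paris → Manila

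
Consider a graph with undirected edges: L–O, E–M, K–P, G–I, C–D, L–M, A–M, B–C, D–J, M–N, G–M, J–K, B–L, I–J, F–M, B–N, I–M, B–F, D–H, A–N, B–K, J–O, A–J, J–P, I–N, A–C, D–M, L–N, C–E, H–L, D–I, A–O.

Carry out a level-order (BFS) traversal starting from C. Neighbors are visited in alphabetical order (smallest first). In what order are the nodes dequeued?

Visit C; enqueue A, B, D, E → queue [A, B, D, E]
Visit A; enqueue J, M, N, O → queue [B, D, E, J, M, N, O]
Visit B; enqueue F, K, L → queue [D, E, J, M, N, O, F, K, L]
Visit D; enqueue H, I → queue [E, J, M, N, O, F, K, L, H, I]
Visit E → queue [J, M, N, O, F, K, L, H, I]
Visit J; enqueue P → queue [M, N, O, F, K, L, H, I, P]
Visit M; enqueue G → queue [N, O, F, K, L, H, I, P, G]
Visit N → queue [O, F, K, L, H, I, P, G]
Visit O → queue [F, K, L, H, I, P, G]
Visit F → queue [K, L, H, I, P, G]
Visit K → queue [L, H, I, P, G]
Visit L → queue [H, I, P, G]
Visit H → queue [I, P, G]
Visit I → queue [P, G]
Visit P → queue [G]
Visit G → queue []

C A B D E J M N O F K L H I P G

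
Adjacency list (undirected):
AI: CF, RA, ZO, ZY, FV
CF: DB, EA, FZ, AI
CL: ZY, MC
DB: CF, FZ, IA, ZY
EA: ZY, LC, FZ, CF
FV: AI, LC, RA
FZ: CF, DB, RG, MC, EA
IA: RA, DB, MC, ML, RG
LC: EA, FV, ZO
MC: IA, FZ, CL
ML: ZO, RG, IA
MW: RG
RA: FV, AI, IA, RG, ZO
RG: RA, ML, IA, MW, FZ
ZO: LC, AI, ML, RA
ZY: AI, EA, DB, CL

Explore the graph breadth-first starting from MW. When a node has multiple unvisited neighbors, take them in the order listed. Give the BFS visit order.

MW RG RA ML IA FZ FV AI ZO DB MC CF EA LC ZY CL

Visit MW; enqueue RG → queue [RG]
Visit RG; enqueue RA, ML, IA, FZ → queue [RA, ML, IA, FZ]
Visit RA; enqueue FV, AI, ZO → queue [ML, IA, FZ, FV, AI, ZO]
Visit ML → queue [IA, FZ, FV, AI, ZO]
Visit IA; enqueue DB, MC → queue [FZ, FV, AI, ZO, DB, MC]
Visit FZ; enqueue CF, EA → queue [FV, AI, ZO, DB, MC, CF, EA]
Visit FV; enqueue LC → queue [AI, ZO, DB, MC, CF, EA, LC]
Visit AI; enqueue ZY → queue [ZO, DB, MC, CF, EA, LC, ZY]
Visit ZO → queue [DB, MC, CF, EA, LC, ZY]
Visit DB → queue [MC, CF, EA, LC, ZY]
Visit MC; enqueue CL → queue [CF, EA, LC, ZY, CL]
Visit CF → queue [EA, LC, ZY, CL]
Visit EA → queue [LC, ZY, CL]
Visit LC → queue [ZY, CL]
Visit ZY → queue [CL]
Visit CL → queue []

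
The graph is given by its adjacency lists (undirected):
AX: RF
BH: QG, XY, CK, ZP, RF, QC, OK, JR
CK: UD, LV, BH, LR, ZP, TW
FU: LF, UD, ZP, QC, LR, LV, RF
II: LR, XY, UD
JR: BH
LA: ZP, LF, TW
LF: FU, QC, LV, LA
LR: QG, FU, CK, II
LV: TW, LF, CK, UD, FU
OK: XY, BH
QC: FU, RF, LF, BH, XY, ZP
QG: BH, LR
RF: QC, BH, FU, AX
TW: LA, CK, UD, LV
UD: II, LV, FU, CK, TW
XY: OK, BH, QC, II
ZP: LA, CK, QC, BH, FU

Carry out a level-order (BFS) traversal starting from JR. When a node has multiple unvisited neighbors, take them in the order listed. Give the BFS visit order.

JR → BH → QG → XY → CK → ZP → RF → QC → OK → LR → II → UD → LV → TW → LA → FU → AX → LF

Visit JR; enqueue BH → queue [BH]
Visit BH; enqueue QG, XY, CK, ZP, RF, QC, OK → queue [QG, XY, CK, ZP, RF, QC, OK]
Visit QG; enqueue LR → queue [XY, CK, ZP, RF, QC, OK, LR]
Visit XY; enqueue II → queue [CK, ZP, RF, QC, OK, LR, II]
Visit CK; enqueue UD, LV, TW → queue [ZP, RF, QC, OK, LR, II, UD, LV, TW]
Visit ZP; enqueue LA, FU → queue [RF, QC, OK, LR, II, UD, LV, TW, LA, FU]
Visit RF; enqueue AX → queue [QC, OK, LR, II, UD, LV, TW, LA, FU, AX]
Visit QC; enqueue LF → queue [OK, LR, II, UD, LV, TW, LA, FU, AX, LF]
Visit OK → queue [LR, II, UD, LV, TW, LA, FU, AX, LF]
Visit LR → queue [II, UD, LV, TW, LA, FU, AX, LF]
Visit II → queue [UD, LV, TW, LA, FU, AX, LF]
Visit UD → queue [LV, TW, LA, FU, AX, LF]
Visit LV → queue [TW, LA, FU, AX, LF]
Visit TW → queue [LA, FU, AX, LF]
Visit LA → queue [FU, AX, LF]
Visit FU → queue [AX, LF]
Visit AX → queue [LF]
Visit LF → queue []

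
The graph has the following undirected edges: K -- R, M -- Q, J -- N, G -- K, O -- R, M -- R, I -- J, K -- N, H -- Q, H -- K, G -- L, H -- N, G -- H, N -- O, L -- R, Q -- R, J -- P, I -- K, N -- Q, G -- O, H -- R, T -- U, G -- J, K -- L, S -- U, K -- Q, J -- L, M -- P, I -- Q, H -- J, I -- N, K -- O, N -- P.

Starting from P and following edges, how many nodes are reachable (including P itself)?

BFS from P visits: P, J, M, N, G, H, I, L, Q, R, K, O
Reachable nodes: 12 of 15 total.

12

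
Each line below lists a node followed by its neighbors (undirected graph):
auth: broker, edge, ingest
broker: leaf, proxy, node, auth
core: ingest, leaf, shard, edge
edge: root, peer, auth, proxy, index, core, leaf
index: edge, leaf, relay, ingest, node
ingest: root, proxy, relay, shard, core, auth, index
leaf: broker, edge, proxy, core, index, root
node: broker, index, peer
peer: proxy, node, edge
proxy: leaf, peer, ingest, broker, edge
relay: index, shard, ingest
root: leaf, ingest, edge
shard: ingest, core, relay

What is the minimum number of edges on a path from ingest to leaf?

Level 0: ingest
Level 1: auth, core, index, proxy, relay, root, shard
Level 2: broker, edge, leaf, node, peer
leaf first appears at level 2.

2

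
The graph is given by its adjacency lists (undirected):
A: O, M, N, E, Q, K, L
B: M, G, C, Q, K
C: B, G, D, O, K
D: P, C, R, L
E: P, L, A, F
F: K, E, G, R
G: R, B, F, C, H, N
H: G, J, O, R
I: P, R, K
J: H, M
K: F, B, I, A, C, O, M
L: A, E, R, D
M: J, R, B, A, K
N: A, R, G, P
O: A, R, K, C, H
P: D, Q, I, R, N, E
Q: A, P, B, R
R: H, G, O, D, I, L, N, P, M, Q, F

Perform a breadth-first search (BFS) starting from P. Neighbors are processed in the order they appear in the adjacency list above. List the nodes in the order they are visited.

P → D → Q → I → R → N → E → C → L → A → B → K → H → G → O → M → F → J

Visit P; enqueue D, Q, I, R, N, E → queue [D, Q, I, R, N, E]
Visit D; enqueue C, L → queue [Q, I, R, N, E, C, L]
Visit Q; enqueue A, B → queue [I, R, N, E, C, L, A, B]
Visit I; enqueue K → queue [R, N, E, C, L, A, B, K]
Visit R; enqueue H, G, O, M, F → queue [N, E, C, L, A, B, K, H, G, O, M, F]
Visit N → queue [E, C, L, A, B, K, H, G, O, M, F]
Visit E → queue [C, L, A, B, K, H, G, O, M, F]
Visit C → queue [L, A, B, K, H, G, O, M, F]
Visit L → queue [A, B, K, H, G, O, M, F]
Visit A → queue [B, K, H, G, O, M, F]
Visit B → queue [K, H, G, O, M, F]
Visit K → queue [H, G, O, M, F]
Visit H; enqueue J → queue [G, O, M, F, J]
Visit G → queue [O, M, F, J]
Visit O → queue [M, F, J]
Visit M → queue [F, J]
Visit F → queue [J]
Visit J → queue []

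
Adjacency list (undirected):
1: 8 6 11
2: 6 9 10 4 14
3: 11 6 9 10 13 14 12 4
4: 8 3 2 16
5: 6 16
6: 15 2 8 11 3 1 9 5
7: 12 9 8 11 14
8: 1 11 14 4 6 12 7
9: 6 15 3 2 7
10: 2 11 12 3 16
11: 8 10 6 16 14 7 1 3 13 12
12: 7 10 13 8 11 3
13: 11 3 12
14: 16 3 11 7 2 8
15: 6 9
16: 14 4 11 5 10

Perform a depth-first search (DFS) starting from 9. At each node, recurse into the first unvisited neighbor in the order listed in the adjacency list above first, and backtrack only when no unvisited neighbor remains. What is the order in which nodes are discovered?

Visit 9
9 → 6
6 → 15
6 → 2
2 → 10
10 → 11
11 → 8
8 → 1
8 → 14
14 → 16
16 → 4
4 → 3
3 → 13
13 → 12
12 → 7
16 → 5

9, 6, 15, 2, 10, 11, 8, 1, 14, 16, 4, 3, 13, 12, 7, 5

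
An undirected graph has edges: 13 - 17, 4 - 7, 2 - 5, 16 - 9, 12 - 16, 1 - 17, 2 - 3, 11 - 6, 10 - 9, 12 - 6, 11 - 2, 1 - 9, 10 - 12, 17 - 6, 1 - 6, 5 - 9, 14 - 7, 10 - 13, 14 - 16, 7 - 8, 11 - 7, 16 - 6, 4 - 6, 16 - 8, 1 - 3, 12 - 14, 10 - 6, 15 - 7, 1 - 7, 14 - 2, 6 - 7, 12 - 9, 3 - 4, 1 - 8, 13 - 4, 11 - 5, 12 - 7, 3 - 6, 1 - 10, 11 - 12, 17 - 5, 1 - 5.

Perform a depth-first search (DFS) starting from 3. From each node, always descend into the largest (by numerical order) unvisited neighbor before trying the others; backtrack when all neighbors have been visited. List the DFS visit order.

3 -> 6 -> 17 -> 13 -> 10 -> 12 -> 16 -> 14 -> 7 -> 15 -> 11 -> 5 -> 9 -> 1 -> 8 -> 2 -> 4

Visit 3
3 → 6
6 → 17
17 → 13
13 → 10
10 → 12
12 → 16
16 → 14
14 → 7
7 → 15
7 → 11
11 → 5
5 → 9
9 → 1
1 → 8
5 → 2
7 → 4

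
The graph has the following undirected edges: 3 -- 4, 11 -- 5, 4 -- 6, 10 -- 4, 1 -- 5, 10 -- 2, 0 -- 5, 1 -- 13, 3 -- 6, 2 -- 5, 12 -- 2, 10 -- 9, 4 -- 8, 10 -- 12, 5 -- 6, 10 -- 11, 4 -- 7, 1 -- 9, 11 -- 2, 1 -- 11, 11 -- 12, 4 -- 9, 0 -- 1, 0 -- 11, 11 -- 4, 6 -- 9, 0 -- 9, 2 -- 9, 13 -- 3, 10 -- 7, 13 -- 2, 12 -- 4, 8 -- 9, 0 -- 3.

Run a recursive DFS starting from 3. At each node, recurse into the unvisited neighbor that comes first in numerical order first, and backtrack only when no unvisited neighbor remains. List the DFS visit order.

Visit 3
3 → 0
0 → 1
1 → 5
5 → 2
2 → 9
9 → 4
4 → 6
4 → 7
7 → 10
10 → 11
11 → 12
4 → 8
2 → 13

3 -> 0 -> 1 -> 5 -> 2 -> 9 -> 4 -> 6 -> 7 -> 10 -> 11 -> 12 -> 8 -> 13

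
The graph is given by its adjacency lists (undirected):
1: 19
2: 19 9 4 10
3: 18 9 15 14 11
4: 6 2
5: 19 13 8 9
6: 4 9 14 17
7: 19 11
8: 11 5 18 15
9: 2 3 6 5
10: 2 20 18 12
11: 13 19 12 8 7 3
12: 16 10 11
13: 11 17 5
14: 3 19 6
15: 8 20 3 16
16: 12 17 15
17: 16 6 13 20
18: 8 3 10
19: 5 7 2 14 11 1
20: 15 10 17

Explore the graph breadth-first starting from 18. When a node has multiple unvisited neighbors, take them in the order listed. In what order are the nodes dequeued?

18, 8, 3, 10, 11, 5, 15, 9, 14, 2, 20, 12, 13, 19, 7, 16, 6, 4, 17, 1

Visit 18; enqueue 8, 3, 10 → queue [8, 3, 10]
Visit 8; enqueue 11, 5, 15 → queue [3, 10, 11, 5, 15]
Visit 3; enqueue 9, 14 → queue [10, 11, 5, 15, 9, 14]
Visit 10; enqueue 2, 20, 12 → queue [11, 5, 15, 9, 14, 2, 20, 12]
Visit 11; enqueue 13, 19, 7 → queue [5, 15, 9, 14, 2, 20, 12, 13, 19, 7]
Visit 5 → queue [15, 9, 14, 2, 20, 12, 13, 19, 7]
Visit 15; enqueue 16 → queue [9, 14, 2, 20, 12, 13, 19, 7, 16]
Visit 9; enqueue 6 → queue [14, 2, 20, 12, 13, 19, 7, 16, 6]
Visit 14 → queue [2, 20, 12, 13, 19, 7, 16, 6]
Visit 2; enqueue 4 → queue [20, 12, 13, 19, 7, 16, 6, 4]
Visit 20; enqueue 17 → queue [12, 13, 19, 7, 16, 6, 4, 17]
Visit 12 → queue [13, 19, 7, 16, 6, 4, 17]
Visit 13 → queue [19, 7, 16, 6, 4, 17]
Visit 19; enqueue 1 → queue [7, 16, 6, 4, 17, 1]
Visit 7 → queue [16, 6, 4, 17, 1]
Visit 16 → queue [6, 4, 17, 1]
Visit 6 → queue [4, 17, 1]
Visit 4 → queue [17, 1]
Visit 17 → queue [1]
Visit 1 → queue []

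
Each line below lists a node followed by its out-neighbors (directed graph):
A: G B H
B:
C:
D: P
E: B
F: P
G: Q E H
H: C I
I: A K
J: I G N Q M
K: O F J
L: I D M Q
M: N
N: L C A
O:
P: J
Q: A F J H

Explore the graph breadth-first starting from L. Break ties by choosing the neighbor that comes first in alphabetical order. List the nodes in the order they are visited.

L → D → I → M → Q → P → A → K → N → F → H → J → B → G → O → C → E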